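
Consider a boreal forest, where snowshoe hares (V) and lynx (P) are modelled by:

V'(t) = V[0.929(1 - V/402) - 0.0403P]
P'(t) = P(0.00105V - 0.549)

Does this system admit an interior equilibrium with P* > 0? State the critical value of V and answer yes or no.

Threshold V = 523; K < 523, so no, the predator goes extinct.

The predator equation gives dP/dt > 0 only when V > 0.549/0.00105 = 523.
Without the predator, V → K = 402. Since 402 < 523, the predator cannot invade.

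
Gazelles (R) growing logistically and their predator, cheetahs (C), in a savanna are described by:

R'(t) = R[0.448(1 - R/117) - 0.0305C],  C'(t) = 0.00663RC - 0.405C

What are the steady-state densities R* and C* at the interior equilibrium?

From dC/dt = 0 with C > 0: 0.00663R* = 0.405, so R* = 61.1.
Substitute into dR/dt = 0: 0.448(1 - 61.1/117) = 0.0305C*.
The bracket is 0.478, giving C* = 0.214/0.0305 = 7.02.

R* ≈ 61.1, C* ≈ 7.02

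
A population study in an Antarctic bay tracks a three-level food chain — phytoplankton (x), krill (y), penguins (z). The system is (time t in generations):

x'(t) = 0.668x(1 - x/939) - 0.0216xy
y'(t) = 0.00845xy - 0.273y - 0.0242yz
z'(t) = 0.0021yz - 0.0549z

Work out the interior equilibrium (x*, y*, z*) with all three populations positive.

x* ≈ 145, y* ≈ 26.1, z* ≈ 39.4

From dz/dt = 0: 0.0021y* = 0.0549, so y* = 26.1.
From dx/dt = 0: 0.668(1 - x*/939) = 0.0216·26.1, giving x* = 939·(1 - 0.845) = 145.
From dy/dt = 0: 0.00845·145 - 0.273 = 0.0242z*, so z* = 0.954/0.0242 = 39.4.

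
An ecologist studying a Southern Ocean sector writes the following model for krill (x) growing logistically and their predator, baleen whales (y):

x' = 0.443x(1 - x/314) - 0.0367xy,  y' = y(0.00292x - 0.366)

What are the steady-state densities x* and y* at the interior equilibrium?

From dy/dt = 0 with y > 0: 0.00292x* = 0.366, so x* = 125.
Substitute into dx/dt = 0: 0.443(1 - 125/314) = 0.0367y*.
The bracket is 0.601, giving y* = 0.266/0.0367 = 7.25.

x* ≈ 125, y* ≈ 7.25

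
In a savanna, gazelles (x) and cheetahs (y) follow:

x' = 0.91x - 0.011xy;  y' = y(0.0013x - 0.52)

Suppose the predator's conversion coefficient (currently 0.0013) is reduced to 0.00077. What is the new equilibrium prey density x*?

At the interior fixed point, setting dy/dt = 0 with y > 0 fixes x* = (predator death rate)/(xy coefficient) — independent of the other coefficients.
With the change, x* = 0.52/0.00077 = 675; it rises from 400.

x* ≈ 675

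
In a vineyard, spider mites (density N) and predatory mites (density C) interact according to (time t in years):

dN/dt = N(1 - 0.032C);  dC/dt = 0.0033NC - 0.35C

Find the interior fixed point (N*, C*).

Set dC/dt = 0 with C > 0: 0.0033N - 0.35 = 0, so N* = 0.35/0.0033 = 106.
Set dN/dt = 0 with N > 0: 1 - 0.032C = 0, so C* = 1/0.032 = 31.2.

N* ≈ 106, C* ≈ 31.2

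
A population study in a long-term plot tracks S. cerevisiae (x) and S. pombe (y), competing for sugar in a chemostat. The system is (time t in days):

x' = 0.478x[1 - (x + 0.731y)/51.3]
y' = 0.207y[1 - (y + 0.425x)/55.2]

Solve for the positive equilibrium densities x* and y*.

x* ≈ 15.9, y* ≈ 48.4

Setting both brackets to zero gives the nullclines x + 0.731y = 51.3 and 0.425x + y = 55.2.
Substituting y = 55.2 - 0.425x into the first: x(1 - 0.731·0.425) = 51.3 - 0.731·55.2.
So x* = 10.9/0.689 = 15.9, and then y* = 55.2 - 0.425·15.9 = 48.4.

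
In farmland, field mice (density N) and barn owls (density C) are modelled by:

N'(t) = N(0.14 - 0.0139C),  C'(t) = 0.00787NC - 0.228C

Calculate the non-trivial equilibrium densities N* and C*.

N* ≈ 29, C* ≈ 10.1

Set dC/dt = 0 with C > 0: 0.00787N - 0.228 = 0, so N* = 0.228/0.00787 = 29.
Set dN/dt = 0 with N > 0: 0.14 - 0.0139C = 0, so C* = 0.14/0.0139 = 10.1.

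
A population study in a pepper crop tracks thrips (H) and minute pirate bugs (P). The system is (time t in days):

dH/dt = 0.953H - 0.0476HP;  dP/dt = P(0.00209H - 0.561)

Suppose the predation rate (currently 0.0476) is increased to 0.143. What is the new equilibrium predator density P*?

P* ≈ 6.66

At the interior fixed point, setting dH/dt = 0 with H > 0 fixes P* = (prey growth rate)/(HP coefficient) — independent of the other coefficients.
With the change, P* = 0.953/0.143 = 6.66; it falls from 20.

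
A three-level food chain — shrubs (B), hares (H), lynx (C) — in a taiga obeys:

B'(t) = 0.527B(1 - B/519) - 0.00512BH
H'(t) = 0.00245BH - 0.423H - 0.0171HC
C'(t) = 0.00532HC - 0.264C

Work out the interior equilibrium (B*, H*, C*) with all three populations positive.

B* ≈ 269, H* ≈ 49.6, C* ≈ 13.8

From dC/dt = 0: 0.00532H* = 0.264, so H* = 49.6.
From dB/dt = 0: 0.527(1 - B*/519) = 0.00512·49.6, giving B* = 519·(1 - 0.482) = 269.
From dH/dt = 0: 0.00245·269 - 0.423 = 0.0171C*, so C* = 0.236/0.0171 = 13.8.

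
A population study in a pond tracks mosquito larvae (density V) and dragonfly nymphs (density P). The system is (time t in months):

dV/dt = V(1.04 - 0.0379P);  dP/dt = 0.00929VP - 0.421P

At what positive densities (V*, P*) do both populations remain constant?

Set dP/dt = 0 with P > 0: 0.00929V - 0.421 = 0, so V* = 0.421/0.00929 = 45.3.
Set dV/dt = 0 with V > 0: 1.04 - 0.0379P = 0, so P* = 1.04/0.0379 = 27.4.

V* ≈ 45.3, P* ≈ 27.4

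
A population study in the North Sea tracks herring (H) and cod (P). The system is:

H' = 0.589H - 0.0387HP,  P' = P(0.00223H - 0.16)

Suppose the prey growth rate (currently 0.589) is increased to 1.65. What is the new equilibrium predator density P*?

At the interior fixed point, setting dH/dt = 0 with H > 0 fixes P* = (prey growth rate)/(HP coefficient) — independent of the other coefficients.
With the change, P* = 1.65/0.0387 = 42.6; it rises from 15.2.

P* ≈ 42.6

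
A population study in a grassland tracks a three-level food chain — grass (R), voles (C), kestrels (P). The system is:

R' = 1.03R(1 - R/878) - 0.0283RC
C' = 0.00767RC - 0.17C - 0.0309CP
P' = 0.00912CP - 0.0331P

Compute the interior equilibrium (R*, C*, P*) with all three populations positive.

R* ≈ 790, C* ≈ 3.63, P* ≈ 191

From dP/dt = 0: 0.00912C* = 0.0331, so C* = 3.63.
From dR/dt = 0: 1.03(1 - R*/878) = 0.0283·3.63, giving R* = 878·(1 - 0.0997) = 790.
From dC/dt = 0: 0.00767·790 - 0.17 = 0.0309P*, so P* = 5.89/0.0309 = 191.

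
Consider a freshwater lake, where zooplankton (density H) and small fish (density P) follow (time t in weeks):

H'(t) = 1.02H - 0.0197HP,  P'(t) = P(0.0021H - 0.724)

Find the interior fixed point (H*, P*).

Set dP/dt = 0 with P > 0: 0.0021H - 0.724 = 0, so H* = 0.724/0.0021 = 345.
Set dH/dt = 0 with H > 0: 1.02 - 0.0197P = 0, so P* = 1.02/0.0197 = 51.8.

H* ≈ 345, P* ≈ 51.8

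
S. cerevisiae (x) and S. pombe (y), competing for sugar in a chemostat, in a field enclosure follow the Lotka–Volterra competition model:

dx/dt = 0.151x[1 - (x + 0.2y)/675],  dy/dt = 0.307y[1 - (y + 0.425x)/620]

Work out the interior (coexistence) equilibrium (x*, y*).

x* ≈ 602, y* ≈ 364

Setting both brackets to zero gives the nullclines x + 0.2y = 675 and 0.425x + y = 620.
Substituting y = 620 - 0.425x into the first: x(1 - 0.2·0.425) = 675 - 0.2·620.
So x* = 551/0.915 = 602, and then y* = 620 - 0.425·602 = 364.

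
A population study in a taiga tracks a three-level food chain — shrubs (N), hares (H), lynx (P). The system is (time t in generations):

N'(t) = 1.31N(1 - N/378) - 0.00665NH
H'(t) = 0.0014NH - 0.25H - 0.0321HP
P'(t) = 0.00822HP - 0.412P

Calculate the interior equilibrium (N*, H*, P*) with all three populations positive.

From dP/dt = 0: 0.00822H* = 0.412, so H* = 50.1.
From dN/dt = 0: 1.31(1 - N*/378) = 0.00665·50.1, giving N* = 378·(1 - 0.254) = 282.
From dH/dt = 0: 0.0014·282 - 0.25 = 0.0321P*, so P* = 0.145/0.0321 = 4.5.

N* ≈ 282, H* ≈ 50.1, P* ≈ 4.5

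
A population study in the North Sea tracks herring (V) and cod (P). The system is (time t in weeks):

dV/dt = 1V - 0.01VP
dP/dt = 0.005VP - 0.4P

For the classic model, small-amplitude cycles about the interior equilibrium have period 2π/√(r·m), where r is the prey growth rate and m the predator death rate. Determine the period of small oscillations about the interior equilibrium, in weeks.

T ≈ 9.93 weeks

Here r = 1 and m = 0.4, so r·m = 0.4.
ω = √0.4 = 0.632 per week, hence T = 2π/ω ≈ 9.93 weeks.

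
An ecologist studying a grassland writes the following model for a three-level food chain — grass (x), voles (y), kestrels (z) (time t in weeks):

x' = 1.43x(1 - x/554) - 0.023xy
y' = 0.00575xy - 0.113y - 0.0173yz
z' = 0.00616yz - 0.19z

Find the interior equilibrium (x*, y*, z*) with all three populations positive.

x* ≈ 279, y* ≈ 30.8, z* ≈ 86.3

From dz/dt = 0: 0.00616y* = 0.19, so y* = 30.8.
From dx/dt = 0: 1.43(1 - x*/554) = 0.023·30.8, giving x* = 554·(1 - 0.496) = 279.
From dy/dt = 0: 0.00575·279 - 0.113 = 0.0173z*, so z* = 1.49/0.0173 = 86.3.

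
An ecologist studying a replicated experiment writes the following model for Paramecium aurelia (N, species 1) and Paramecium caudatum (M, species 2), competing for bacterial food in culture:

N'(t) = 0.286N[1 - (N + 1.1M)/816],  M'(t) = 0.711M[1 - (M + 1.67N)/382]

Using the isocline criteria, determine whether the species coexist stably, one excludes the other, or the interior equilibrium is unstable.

Compare the nullcline intercepts: K1/α12 = 816/1.1 = 742 > K2 = 382; K2/α21 = 382/1.67 = 229 < K1 = 816.
Since the inequalities point opposite ways, species 1 can invade but species 2 cannot.

species 1 excludes species 2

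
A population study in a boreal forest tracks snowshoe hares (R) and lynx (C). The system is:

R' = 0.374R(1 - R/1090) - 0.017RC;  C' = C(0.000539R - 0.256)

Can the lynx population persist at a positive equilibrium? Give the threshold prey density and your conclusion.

Threshold R = 475; K > 475, so yes, the predator persists.

The predator equation gives dC/dt > 0 only when R > 0.256/0.000539 = 475.
Without the predator, R → K = 1090. Since 1090 > 475, the predator can invade and persist.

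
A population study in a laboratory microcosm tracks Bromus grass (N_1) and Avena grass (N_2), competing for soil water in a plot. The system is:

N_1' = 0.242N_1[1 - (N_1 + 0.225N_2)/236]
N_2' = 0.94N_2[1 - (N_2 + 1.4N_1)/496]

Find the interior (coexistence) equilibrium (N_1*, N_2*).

Setting both brackets to zero gives the nullclines N_1 + 0.225N_2 = 236 and 1.4N_1 + N_2 = 496.
Substituting N_2 = 496 - 1.4N_1 into the first: N_1(1 - 0.225·1.4) = 236 - 0.225·496.
So N_1* = 124/0.685 = 182, and then N_2* = 496 - 1.4·182 = 242.

N_1* ≈ 182, N_2* ≈ 242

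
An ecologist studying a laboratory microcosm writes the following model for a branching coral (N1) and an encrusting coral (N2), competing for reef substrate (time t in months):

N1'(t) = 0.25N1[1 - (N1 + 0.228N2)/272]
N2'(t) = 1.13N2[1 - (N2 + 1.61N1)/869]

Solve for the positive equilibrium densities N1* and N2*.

Setting both brackets to zero gives the nullclines N1 + 0.228N2 = 272 and 1.61N1 + N2 = 869.
Substituting N2 = 869 - 1.61N1 into the first: N1(1 - 0.228·1.61) = 272 - 0.228·869.
So N1* = 73.9/0.633 = 117, and then N2* = 869 - 1.61·117 = 681.

N1* ≈ 117, N2* ≈ 681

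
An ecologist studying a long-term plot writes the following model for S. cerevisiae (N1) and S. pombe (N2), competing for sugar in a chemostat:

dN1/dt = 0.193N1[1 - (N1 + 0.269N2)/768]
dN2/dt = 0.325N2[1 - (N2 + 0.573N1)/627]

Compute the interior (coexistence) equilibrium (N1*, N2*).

Setting both brackets to zero gives the nullclines N1 + 0.269N2 = 768 and 0.573N1 + N2 = 627.
Substituting N2 = 627 - 0.573N1 into the first: N1(1 - 0.269·0.573) = 768 - 0.269·627.
So N1* = 599/0.846 = 709, and then N2* = 627 - 0.573·709 = 221.

N1* ≈ 709, N2* ≈ 221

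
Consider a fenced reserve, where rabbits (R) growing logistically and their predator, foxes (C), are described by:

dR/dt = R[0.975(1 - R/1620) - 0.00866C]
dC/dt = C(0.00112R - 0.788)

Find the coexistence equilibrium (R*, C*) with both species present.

From dC/dt = 0 with C > 0: 0.00112R* = 0.788, so R* = 704.
Substitute into dR/dt = 0: 0.975(1 - 704/1620) = 0.00866C*.
The bracket is 0.566, giving C* = 0.552/0.00866 = 63.7.

R* ≈ 704, C* ≈ 63.7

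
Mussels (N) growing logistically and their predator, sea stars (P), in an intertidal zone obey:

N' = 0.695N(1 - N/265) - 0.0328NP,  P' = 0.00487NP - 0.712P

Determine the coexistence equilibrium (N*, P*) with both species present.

From dP/dt = 0 with P > 0: 0.00487N* = 0.712, so N* = 146.
Substitute into dN/dt = 0: 0.695(1 - 146/265) = 0.0328P*.
The bracket is 0.448, giving P* = 0.312/0.0328 = 9.5.

N* ≈ 146, P* ≈ 9.5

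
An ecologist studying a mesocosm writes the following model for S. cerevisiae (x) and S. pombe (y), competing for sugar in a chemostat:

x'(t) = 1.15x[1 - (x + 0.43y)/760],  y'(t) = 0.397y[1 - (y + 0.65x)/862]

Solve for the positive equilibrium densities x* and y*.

Setting both brackets to zero gives the nullclines x + 0.43y = 760 and 0.65x + y = 862.
Substituting y = 862 - 0.65x into the first: x(1 - 0.43·0.65) = 760 - 0.43·862.
So x* = 389/0.72 = 540, and then y* = 862 - 0.65·540 = 511.

x* ≈ 540, y* ≈ 511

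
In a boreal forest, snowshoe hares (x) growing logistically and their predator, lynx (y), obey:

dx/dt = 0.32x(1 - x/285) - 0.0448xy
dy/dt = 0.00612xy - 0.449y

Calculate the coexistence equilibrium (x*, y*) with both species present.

x* ≈ 73.4, y* ≈ 5.3

From dy/dt = 0 with y > 0: 0.00612x* = 0.449, so x* = 73.4.
Substitute into dx/dt = 0: 0.32(1 - 73.4/285) = 0.0448y*.
The bracket is 0.743, giving y* = 0.238/0.0448 = 5.3.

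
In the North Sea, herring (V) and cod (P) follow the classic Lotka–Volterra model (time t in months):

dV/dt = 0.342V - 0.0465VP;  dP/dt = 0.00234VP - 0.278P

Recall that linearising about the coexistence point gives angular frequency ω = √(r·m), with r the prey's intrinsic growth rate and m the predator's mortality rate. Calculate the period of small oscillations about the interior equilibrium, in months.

Here r = 0.342 and m = 0.278, so r·m = 0.0951.
ω = √0.0951 = 0.308 per month, hence T = 2π/ω ≈ 20.4 months.

T ≈ 20.4 months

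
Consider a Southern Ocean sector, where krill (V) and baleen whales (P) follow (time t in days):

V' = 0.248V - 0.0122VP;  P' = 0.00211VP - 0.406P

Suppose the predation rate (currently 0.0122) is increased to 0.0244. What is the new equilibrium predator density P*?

P* ≈ 10.2

At the interior fixed point, setting dV/dt = 0 with V > 0 fixes P* = (prey growth rate)/(VP coefficient) — independent of the other coefficients.
With the change, P* = 0.248/0.0244 = 10.2; it falls from 20.3.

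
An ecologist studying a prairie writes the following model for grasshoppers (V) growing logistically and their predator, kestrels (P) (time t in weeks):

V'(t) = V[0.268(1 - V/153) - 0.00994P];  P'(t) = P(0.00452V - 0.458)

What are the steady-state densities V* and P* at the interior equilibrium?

From dP/dt = 0 with P > 0: 0.00452V* = 0.458, so V* = 101.
Substitute into dV/dt = 0: 0.268(1 - 101/153) = 0.00994P*.
The bracket is 0.338, giving P* = 0.0905/0.00994 = 9.11.

V* ≈ 101, P* ≈ 9.11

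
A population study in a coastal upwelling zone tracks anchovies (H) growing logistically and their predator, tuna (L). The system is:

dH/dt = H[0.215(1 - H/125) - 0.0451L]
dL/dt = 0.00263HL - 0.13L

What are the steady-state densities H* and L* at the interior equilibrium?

From dL/dt = 0 with L > 0: 0.00263H* = 0.13, so H* = 49.4.
Substitute into dH/dt = 0: 0.215(1 - 49.4/125) = 0.0451L*.
The bracket is 0.605, giving L* = 0.13/0.0451 = 2.88.

H* ≈ 49.4, L* ≈ 2.88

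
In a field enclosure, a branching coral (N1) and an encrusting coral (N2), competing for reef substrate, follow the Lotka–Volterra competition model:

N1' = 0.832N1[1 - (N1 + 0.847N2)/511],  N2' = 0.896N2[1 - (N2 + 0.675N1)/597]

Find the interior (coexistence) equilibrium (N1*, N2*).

N1* ≈ 12.5, N2* ≈ 589

Setting both brackets to zero gives the nullclines N1 + 0.847N2 = 511 and 0.675N1 + N2 = 597.
Substituting N2 = 597 - 0.675N1 into the first: N1(1 - 0.847·0.675) = 511 - 0.847·597.
So N1* = 5.34/0.428 = 12.5, and then N2* = 597 - 0.675·12.5 = 589.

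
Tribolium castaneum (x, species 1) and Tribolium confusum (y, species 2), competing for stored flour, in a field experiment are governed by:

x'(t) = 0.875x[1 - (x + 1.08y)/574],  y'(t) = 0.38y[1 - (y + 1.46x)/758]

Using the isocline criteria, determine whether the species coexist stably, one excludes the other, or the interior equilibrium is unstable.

unstable coexistence (outcome depends on initial conditions)

Compare the nullcline intercepts: K1/α12 = 574/1.08 = 531 < K2 = 758; K2/α21 = 758/1.46 = 519 < K1 = 574.
Since both are reversed, neither can invade when rare; the interior point is a saddle.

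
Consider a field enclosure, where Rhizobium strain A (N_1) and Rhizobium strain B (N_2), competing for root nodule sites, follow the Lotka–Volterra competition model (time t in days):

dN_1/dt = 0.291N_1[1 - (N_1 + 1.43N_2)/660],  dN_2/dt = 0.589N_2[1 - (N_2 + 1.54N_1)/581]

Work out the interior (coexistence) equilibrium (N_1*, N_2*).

N_1* ≈ 142, N_2* ≈ 362

Setting both brackets to zero gives the nullclines N_1 + 1.43N_2 = 660 and 1.54N_1 + N_2 = 581.
Substituting N_2 = 581 - 1.54N_1 into the first: N_1(1 - 1.43·1.54) = 660 - 1.43·581.
So N_1* = -171/-1.2 = 142, and then N_2* = 581 - 1.54·142 = 362.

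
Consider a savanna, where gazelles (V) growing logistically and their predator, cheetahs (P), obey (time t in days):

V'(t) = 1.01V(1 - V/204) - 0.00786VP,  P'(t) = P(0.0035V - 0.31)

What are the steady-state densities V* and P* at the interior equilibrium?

V* ≈ 88.6, P* ≈ 72.7

From dP/dt = 0 with P > 0: 0.0035V* = 0.31, so V* = 88.6.
Substitute into dV/dt = 0: 1.01(1 - 88.6/204) = 0.00786P*.
The bracket is 0.566, giving P* = 0.571/0.00786 = 72.7.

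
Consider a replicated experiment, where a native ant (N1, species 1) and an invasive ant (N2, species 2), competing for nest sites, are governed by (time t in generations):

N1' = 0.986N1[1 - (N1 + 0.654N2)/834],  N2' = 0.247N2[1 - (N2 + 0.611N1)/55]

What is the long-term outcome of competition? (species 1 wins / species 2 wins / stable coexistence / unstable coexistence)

species 1 excludes species 2

Compare the nullcline intercepts: K1/α12 = 834/0.654 = 1280 > K2 = 55; K2/α21 = 55/0.611 = 90 < K1 = 834.
Since the inequalities point opposite ways, species 1 can invade but species 2 cannot.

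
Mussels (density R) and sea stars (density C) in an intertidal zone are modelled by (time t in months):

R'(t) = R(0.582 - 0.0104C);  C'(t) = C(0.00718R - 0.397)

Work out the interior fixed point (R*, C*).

R* ≈ 55.3, C* ≈ 56

Set dC/dt = 0 with C > 0: 0.00718R - 0.397 = 0, so R* = 0.397/0.00718 = 55.3.
Set dR/dt = 0 with R > 0: 0.582 - 0.0104C = 0, so C* = 0.582/0.0104 = 56.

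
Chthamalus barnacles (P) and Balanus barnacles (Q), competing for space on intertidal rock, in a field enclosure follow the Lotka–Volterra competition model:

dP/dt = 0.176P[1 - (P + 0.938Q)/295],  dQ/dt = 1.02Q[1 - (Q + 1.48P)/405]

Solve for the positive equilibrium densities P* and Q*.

Setting both brackets to zero gives the nullclines P + 0.938Q = 295 and 1.48P + Q = 405.
Substituting Q = 405 - 1.48P into the first: P(1 - 0.938·1.48) = 295 - 0.938·405.
So P* = -84.9/-0.388 = 219, and then Q* = 405 - 1.48·219 = 81.4.

P* ≈ 219, Q* ≈ 81.4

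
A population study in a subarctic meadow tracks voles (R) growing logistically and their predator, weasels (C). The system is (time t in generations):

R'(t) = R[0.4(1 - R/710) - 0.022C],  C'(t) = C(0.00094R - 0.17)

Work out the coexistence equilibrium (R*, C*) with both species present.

R* ≈ 181, C* ≈ 13.6

From dC/dt = 0 with C > 0: 0.00094R* = 0.17, so R* = 181.
Substitute into dR/dt = 0: 0.4(1 - 181/710) = 0.022C*.
The bracket is 0.745, giving C* = 0.298/0.022 = 13.6.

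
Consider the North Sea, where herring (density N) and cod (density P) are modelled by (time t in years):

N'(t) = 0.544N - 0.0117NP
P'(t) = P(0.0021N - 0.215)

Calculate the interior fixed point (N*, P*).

Set dP/dt = 0 with P > 0: 0.0021N - 0.215 = 0, so N* = 0.215/0.0021 = 102.
Set dN/dt = 0 with N > 0: 0.544 - 0.0117P = 0, so P* = 0.544/0.0117 = 46.5.

N* ≈ 102, P* ≈ 46.5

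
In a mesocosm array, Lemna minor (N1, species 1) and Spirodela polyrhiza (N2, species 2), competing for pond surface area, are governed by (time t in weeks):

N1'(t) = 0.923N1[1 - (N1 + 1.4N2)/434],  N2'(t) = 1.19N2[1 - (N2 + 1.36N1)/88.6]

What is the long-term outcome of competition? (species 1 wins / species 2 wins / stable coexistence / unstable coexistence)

species 1 excludes species 2

Compare the nullcline intercepts: K1/α12 = 434/1.4 = 310 > K2 = 88.6; K2/α21 = 88.6/1.36 = 65.1 < K1 = 434.
Since the inequalities point opposite ways, species 1 can invade but species 2 cannot.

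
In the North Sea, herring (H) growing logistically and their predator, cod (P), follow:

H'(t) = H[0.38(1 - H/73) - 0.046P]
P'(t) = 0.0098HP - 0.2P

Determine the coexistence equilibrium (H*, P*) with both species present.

H* ≈ 20.4, P* ≈ 5.95

From dP/dt = 0 with P > 0: 0.0098H* = 0.2, so H* = 20.4.
Substitute into dH/dt = 0: 0.38(1 - 20.4/73) = 0.046P*.
The bracket is 0.72, giving P* = 0.274/0.046 = 5.95.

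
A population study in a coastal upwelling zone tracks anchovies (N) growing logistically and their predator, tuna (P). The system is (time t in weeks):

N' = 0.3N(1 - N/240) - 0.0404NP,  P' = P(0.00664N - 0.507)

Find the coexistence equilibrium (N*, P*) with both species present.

N* ≈ 76.4, P* ≈ 5.06

From dP/dt = 0 with P > 0: 0.00664N* = 0.507, so N* = 76.4.
Substitute into dN/dt = 0: 0.3(1 - 76.4/240) = 0.0404P*.
The bracket is 0.682, giving P* = 0.205/0.0404 = 5.06.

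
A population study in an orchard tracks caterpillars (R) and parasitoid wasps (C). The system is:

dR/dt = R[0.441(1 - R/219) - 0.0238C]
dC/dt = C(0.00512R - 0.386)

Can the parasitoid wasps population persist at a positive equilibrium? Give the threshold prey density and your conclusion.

The predator equation gives dC/dt > 0 only when R > 0.386/0.00512 = 75.4.
Without the predator, R → K = 219. Since 219 > 75.4, the predator can invade and persist.

Threshold R = 75.4; K > 75.4, so yes, the predator persists.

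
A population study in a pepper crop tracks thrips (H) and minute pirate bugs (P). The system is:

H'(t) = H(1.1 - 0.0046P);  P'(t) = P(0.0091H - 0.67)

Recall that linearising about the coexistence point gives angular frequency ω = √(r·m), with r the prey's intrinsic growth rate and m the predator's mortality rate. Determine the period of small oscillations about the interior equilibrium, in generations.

T ≈ 7.32 generations

Here r = 1.1 and m = 0.67, so r·m = 0.737.
ω = √0.737 = 0.858 per generation, hence T = 2π/ω ≈ 7.32 generations.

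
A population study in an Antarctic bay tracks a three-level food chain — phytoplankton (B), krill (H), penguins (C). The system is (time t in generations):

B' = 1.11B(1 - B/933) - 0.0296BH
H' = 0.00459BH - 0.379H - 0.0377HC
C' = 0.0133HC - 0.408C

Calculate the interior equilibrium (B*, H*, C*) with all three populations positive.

B* ≈ 170, H* ≈ 30.7, C* ≈ 10.6

From dC/dt = 0: 0.0133H* = 0.408, so H* = 30.7.
From dB/dt = 0: 1.11(1 - B*/933) = 0.0296·30.7, giving B* = 933·(1 - 0.818) = 170.
From dH/dt = 0: 0.00459·170 - 0.379 = 0.0377C*, so C* = 0.4/0.0377 = 10.6.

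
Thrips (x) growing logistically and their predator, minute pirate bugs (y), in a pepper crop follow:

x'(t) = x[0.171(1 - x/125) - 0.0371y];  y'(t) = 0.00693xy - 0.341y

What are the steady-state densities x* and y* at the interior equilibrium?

From dy/dt = 0 with y > 0: 0.00693x* = 0.341, so x* = 49.2.
Substitute into dx/dt = 0: 0.171(1 - 49.2/125) = 0.0371y*.
The bracket is 0.606, giving y* = 0.104/0.0371 = 2.79.

x* ≈ 49.2, y* ≈ 2.79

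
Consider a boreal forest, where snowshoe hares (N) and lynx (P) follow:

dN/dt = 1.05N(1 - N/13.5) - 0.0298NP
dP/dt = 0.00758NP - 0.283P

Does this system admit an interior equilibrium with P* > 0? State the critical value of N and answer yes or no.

The predator equation gives dP/dt > 0 only when N > 0.283/0.00758 = 37.3.
Without the predator, N → K = 13.5. Since 13.5 < 37.3, the predator cannot invade.

Threshold N = 37.3; K < 37.3, so no, the predator goes extinct.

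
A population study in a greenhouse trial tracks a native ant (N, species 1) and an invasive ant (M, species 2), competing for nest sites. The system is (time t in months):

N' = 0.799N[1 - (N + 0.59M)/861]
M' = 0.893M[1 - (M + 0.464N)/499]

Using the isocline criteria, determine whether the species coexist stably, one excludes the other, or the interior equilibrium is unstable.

stable coexistence

Compare the nullcline intercepts: K1/α12 = 861/0.59 = 1460 > K2 = 499; K2/α21 = 499/0.464 = 1080 > K1 = 861.
Since both inequalities hold, each species can invade when rare, so the interior equilibrium is stable.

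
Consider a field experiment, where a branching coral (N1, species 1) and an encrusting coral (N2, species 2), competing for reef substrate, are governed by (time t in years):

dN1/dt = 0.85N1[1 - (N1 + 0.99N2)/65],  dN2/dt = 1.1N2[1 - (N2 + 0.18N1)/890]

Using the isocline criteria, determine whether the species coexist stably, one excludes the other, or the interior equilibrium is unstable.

Compare the nullcline intercepts: K1/α12 = 65/0.99 = 65.7 < K2 = 890; K2/α21 = 890/0.18 = 4940 > K1 = 65.
Since the inequalities point opposite ways, species 2 can invade but species 1 cannot.

species 2 excludes species 1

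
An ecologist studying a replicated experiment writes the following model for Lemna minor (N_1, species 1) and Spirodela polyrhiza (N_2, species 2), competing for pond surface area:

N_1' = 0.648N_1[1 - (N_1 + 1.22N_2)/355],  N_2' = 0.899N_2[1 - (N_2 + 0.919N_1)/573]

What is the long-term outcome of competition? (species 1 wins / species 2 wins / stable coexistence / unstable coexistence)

Compare the nullcline intercepts: K1/α12 = 355/1.22 = 291 < K2 = 573; K2/α21 = 573/0.919 = 624 > K1 = 355.
Since the inequalities point opposite ways, species 2 can invade but species 1 cannot.

species 2 excludes species 1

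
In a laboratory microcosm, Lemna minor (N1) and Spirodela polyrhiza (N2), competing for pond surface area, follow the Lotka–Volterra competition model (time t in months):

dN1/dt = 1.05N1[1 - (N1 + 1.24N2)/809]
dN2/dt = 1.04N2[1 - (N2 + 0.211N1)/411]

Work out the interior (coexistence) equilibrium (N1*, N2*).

N1* ≈ 405, N2* ≈ 325

Setting both brackets to zero gives the nullclines N1 + 1.24N2 = 809 and 0.211N1 + N2 = 411.
Substituting N2 = 411 - 0.211N1 into the first: N1(1 - 1.24·0.211) = 809 - 1.24·411.
So N1* = 299/0.738 = 405, and then N2* = 411 - 0.211·405 = 325.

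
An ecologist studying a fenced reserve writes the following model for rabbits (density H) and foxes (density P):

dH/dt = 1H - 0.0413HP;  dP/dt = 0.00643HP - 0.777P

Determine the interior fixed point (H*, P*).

H* ≈ 121, P* ≈ 24.2

Set dP/dt = 0 with P > 0: 0.00643H - 0.777 = 0, so H* = 0.777/0.00643 = 121.
Set dH/dt = 0 with H > 0: 1 - 0.0413P = 0, so P* = 1/0.0413 = 24.2.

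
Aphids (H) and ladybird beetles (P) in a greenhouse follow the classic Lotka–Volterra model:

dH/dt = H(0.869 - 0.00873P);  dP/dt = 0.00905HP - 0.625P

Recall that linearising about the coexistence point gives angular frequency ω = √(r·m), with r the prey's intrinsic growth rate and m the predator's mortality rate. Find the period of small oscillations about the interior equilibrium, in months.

T ≈ 8.53 months

Here r = 0.869 and m = 0.625, so r·m = 0.543.
ω = √0.543 = 0.737 per month, hence T = 2π/ω ≈ 8.53 months.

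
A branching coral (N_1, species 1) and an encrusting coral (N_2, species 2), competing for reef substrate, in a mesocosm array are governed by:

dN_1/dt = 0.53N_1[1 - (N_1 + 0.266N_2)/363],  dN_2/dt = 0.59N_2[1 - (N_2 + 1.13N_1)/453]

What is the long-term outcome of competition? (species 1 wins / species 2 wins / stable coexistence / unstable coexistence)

stable coexistence

Compare the nullcline intercepts: K1/α12 = 363/0.266 = 1360 > K2 = 453; K2/α21 = 453/1.13 = 401 > K1 = 363.
Since both inequalities hold, each species can invade when rare, so the interior equilibrium is stable.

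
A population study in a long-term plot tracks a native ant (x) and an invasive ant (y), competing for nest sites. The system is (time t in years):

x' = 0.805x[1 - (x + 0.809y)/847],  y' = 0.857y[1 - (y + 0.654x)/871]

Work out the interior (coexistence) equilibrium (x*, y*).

x* ≈ 302, y* ≈ 673

Setting both brackets to zero gives the nullclines x + 0.809y = 847 and 0.654x + y = 871.
Substituting y = 871 - 0.654x into the first: x(1 - 0.809·0.654) = 847 - 0.809·871.
So x* = 142/0.471 = 302, and then y* = 871 - 0.654·302 = 673.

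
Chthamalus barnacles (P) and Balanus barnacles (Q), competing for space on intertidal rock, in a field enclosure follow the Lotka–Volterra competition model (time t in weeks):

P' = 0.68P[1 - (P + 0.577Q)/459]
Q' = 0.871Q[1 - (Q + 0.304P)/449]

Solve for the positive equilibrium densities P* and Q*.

P* ≈ 242, Q* ≈ 375

Setting both brackets to zero gives the nullclines P + 0.577Q = 459 and 0.304P + Q = 449.
Substituting Q = 449 - 0.304P into the first: P(1 - 0.577·0.304) = 459 - 0.577·449.
So P* = 200/0.825 = 242, and then Q* = 449 - 0.304·242 = 375.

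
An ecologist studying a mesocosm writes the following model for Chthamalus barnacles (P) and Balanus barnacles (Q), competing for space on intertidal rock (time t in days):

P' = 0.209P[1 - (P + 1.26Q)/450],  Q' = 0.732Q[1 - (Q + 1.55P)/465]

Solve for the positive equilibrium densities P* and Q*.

P* ≈ 143, Q* ≈ 244

Setting both brackets to zero gives the nullclines P + 1.26Q = 450 and 1.55P + Q = 465.
Substituting Q = 465 - 1.55P into the first: P(1 - 1.26·1.55) = 450 - 1.26·465.
So P* = -136/-0.953 = 143, and then Q* = 465 - 1.55·143 = 244.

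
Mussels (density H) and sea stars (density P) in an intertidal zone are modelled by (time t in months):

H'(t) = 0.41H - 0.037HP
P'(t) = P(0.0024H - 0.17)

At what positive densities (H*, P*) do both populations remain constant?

H* ≈ 70.8, P* ≈ 11.1

Set dP/dt = 0 with P > 0: 0.0024H - 0.17 = 0, so H* = 0.17/0.0024 = 70.8.
Set dH/dt = 0 with H > 0: 0.41 - 0.037P = 0, so P* = 0.41/0.037 = 11.1.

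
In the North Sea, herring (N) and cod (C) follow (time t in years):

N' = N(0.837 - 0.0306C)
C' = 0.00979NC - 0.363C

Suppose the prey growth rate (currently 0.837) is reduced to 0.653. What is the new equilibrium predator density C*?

C* ≈ 21.3

At the interior fixed point, setting dN/dt = 0 with N > 0 fixes C* = (prey growth rate)/(NC coefficient) — independent of the other coefficients.
With the change, C* = 0.653/0.0306 = 21.3; it falls from 27.4.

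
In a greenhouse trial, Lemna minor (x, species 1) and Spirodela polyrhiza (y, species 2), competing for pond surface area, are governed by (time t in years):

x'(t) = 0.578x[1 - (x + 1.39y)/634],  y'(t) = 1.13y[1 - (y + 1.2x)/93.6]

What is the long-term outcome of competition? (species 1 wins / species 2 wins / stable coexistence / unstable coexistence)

species 1 excludes species 2

Compare the nullcline intercepts: K1/α12 = 634/1.39 = 456 > K2 = 93.6; K2/α21 = 93.6/1.2 = 78 < K1 = 634.
Since the inequalities point opposite ways, species 1 can invade but species 2 cannot.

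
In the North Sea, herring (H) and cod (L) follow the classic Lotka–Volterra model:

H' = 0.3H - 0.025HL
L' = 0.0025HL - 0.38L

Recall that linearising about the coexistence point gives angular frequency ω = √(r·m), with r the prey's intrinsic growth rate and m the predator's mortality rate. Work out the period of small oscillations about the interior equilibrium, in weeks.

T ≈ 18.6 weeks

Here r = 0.3 and m = 0.38, so r·m = 0.114.
ω = √0.114 = 0.338 per week, hence T = 2π/ω ≈ 18.6 weeks.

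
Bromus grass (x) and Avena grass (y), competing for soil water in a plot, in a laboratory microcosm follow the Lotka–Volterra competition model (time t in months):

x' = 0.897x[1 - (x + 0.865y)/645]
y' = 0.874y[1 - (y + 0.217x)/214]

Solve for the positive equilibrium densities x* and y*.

x* ≈ 566, y* ≈ 91.1

Setting both brackets to zero gives the nullclines x + 0.865y = 645 and 0.217x + y = 214.
Substituting y = 214 - 0.217x into the first: x(1 - 0.865·0.217) = 645 - 0.865·214.
So x* = 460/0.812 = 566, and then y* = 214 - 0.217·566 = 91.1.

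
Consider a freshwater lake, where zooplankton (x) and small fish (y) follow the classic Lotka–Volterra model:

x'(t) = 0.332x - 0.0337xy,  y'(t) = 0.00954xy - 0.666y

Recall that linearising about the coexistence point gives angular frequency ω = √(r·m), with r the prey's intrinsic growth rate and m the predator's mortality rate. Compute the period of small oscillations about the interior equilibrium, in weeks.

Here r = 0.332 and m = 0.666, so r·m = 0.221.
ω = √0.221 = 0.47 per week, hence T = 2π/ω ≈ 13.4 weeks.

T ≈ 13.4 weeks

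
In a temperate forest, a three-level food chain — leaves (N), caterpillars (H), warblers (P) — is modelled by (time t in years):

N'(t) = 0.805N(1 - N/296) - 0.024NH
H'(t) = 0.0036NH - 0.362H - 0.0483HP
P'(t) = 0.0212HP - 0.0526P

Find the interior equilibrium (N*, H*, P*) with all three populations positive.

N* ≈ 274, H* ≈ 2.48, P* ≈ 12.9

From dP/dt = 0: 0.0212H* = 0.0526, so H* = 2.48.
From dN/dt = 0: 0.805(1 - N*/296) = 0.024·2.48, giving N* = 296·(1 - 0.074) = 274.
From dH/dt = 0: 0.0036·274 - 0.362 = 0.0483P*, so P* = 0.625/0.0483 = 12.9.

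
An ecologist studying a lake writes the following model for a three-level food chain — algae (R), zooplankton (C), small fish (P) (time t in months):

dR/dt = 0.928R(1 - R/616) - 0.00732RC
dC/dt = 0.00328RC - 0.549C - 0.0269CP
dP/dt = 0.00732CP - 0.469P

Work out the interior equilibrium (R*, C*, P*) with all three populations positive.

R* ≈ 305, C* ≈ 64.1, P* ≈ 16.7

From dP/dt = 0: 0.00732C* = 0.469, so C* = 64.1.
From dR/dt = 0: 0.928(1 - R*/616) = 0.00732·64.1, giving R* = 616·(1 - 0.505) = 305.
From dC/dt = 0: 0.00328·305 - 0.549 = 0.0269P*, so P* = 0.45/0.0269 = 16.7.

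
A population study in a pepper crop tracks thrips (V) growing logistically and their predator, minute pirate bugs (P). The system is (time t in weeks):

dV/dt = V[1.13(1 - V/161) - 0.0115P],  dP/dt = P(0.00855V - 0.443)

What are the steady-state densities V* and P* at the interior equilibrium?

From dP/dt = 0 with P > 0: 0.00855V* = 0.443, so V* = 51.8.
Substitute into dV/dt = 0: 1.13(1 - 51.8/161) = 0.0115P*.
The bracket is 0.678, giving P* = 0.766/0.0115 = 66.6.

V* ≈ 51.8, P* ≈ 66.6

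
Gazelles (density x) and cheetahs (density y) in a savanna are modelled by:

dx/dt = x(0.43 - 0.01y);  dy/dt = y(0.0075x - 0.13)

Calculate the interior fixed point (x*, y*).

x* ≈ 17.3, y* ≈ 43

Set dy/dt = 0 with y > 0: 0.0075x - 0.13 = 0, so x* = 0.13/0.0075 = 17.3.
Set dx/dt = 0 with x > 0: 0.43 - 0.01y = 0, so y* = 0.43/0.01 = 43.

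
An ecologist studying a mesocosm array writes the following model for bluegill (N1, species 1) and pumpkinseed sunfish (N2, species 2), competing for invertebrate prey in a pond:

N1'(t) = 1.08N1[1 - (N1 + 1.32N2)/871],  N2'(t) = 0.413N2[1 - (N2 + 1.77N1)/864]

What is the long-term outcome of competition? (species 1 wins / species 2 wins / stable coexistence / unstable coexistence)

unstable coexistence (outcome depends on initial conditions)

Compare the nullcline intercepts: K1/α12 = 871/1.32 = 660 < K2 = 864; K2/α21 = 864/1.77 = 488 < K1 = 871.
Since both are reversed, neither can invade when rare; the interior point is a saddle.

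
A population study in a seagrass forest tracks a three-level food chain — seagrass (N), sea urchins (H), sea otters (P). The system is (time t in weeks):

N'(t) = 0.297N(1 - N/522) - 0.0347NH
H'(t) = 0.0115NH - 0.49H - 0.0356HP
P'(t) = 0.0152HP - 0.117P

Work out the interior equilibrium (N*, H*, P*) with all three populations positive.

N* ≈ 52.6, H* ≈ 7.7, P* ≈ 3.21

From dP/dt = 0: 0.0152H* = 0.117, so H* = 7.7.
From dN/dt = 0: 0.297(1 - N*/522) = 0.0347·7.7, giving N* = 522·(1 - 0.899) = 52.6.
From dH/dt = 0: 0.0115·52.6 - 0.49 = 0.0356P*, so P* = 0.114/0.0356 = 3.21.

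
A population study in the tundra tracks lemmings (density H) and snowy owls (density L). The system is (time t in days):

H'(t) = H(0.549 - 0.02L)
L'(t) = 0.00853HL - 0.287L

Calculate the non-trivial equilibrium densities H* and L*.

Set dL/dt = 0 with L > 0: 0.00853H - 0.287 = 0, so H* = 0.287/0.00853 = 33.6.
Set dH/dt = 0 with H > 0: 0.549 - 0.02L = 0, so L* = 0.549/0.02 = 27.5.

H* ≈ 33.6, L* ≈ 27.5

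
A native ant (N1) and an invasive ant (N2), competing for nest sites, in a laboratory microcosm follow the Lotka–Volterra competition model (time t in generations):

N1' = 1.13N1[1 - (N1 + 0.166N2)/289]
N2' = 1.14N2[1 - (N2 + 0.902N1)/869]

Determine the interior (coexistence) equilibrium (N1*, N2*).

N1* ≈ 170, N2* ≈ 715

Setting both brackets to zero gives the nullclines N1 + 0.166N2 = 289 and 0.902N1 + N2 = 869.
Substituting N2 = 869 - 0.902N1 into the first: N1(1 - 0.166·0.902) = 289 - 0.166·869.
So N1* = 145/0.85 = 170, and then N2* = 869 - 0.902·170 = 715.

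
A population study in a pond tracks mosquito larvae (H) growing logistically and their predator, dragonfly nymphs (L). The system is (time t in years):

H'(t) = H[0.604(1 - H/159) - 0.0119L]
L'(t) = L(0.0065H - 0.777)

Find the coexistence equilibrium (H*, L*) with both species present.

From dL/dt = 0 with L > 0: 0.0065H* = 0.777, so H* = 120.
Substitute into dH/dt = 0: 0.604(1 - 120/159) = 0.0119L*.
The bracket is 0.248, giving L* = 0.15/0.0119 = 12.6.

H* ≈ 120, L* ≈ 12.6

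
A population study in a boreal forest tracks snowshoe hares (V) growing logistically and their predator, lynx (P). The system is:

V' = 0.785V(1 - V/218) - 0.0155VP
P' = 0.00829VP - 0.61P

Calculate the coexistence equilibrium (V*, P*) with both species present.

V* ≈ 73.6, P* ≈ 33.6

From dP/dt = 0 with P > 0: 0.00829V* = 0.61, so V* = 73.6.
Substitute into dV/dt = 0: 0.785(1 - 73.6/218) = 0.0155P*.
The bracket is 0.662, giving P* = 0.52/0.0155 = 33.6.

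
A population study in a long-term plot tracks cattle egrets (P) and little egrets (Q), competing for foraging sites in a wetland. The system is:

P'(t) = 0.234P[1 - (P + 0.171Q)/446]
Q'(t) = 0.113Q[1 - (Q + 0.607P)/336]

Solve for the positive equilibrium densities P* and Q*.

Setting both brackets to zero gives the nullclines P + 0.171Q = 446 and 0.607P + Q = 336.
Substituting Q = 336 - 0.607P into the first: P(1 - 0.171·0.607) = 446 - 0.171·336.
So P* = 389/0.896 = 434, and then Q* = 336 - 0.607·434 = 72.8.

P* ≈ 434, Q* ≈ 72.8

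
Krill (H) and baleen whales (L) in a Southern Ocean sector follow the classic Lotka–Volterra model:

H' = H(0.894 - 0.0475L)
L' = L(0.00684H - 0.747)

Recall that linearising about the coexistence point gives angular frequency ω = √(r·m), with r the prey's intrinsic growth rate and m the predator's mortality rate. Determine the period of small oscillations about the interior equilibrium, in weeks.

Here r = 0.894 and m = 0.747, so r·m = 0.668.
ω = √0.668 = 0.817 per week, hence T = 2π/ω ≈ 7.69 weeks.

T ≈ 7.69 weeks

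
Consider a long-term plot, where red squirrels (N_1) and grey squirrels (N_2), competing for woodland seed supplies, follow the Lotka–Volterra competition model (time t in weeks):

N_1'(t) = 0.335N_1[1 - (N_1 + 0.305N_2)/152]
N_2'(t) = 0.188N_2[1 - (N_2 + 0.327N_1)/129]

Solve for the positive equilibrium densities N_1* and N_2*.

N_1* ≈ 125, N_2* ≈ 88.1

Setting both brackets to zero gives the nullclines N_1 + 0.305N_2 = 152 and 0.327N_1 + N_2 = 129.
Substituting N_2 = 129 - 0.327N_1 into the first: N_1(1 - 0.305·0.327) = 152 - 0.305·129.
So N_1* = 113/0.9 = 125, and then N_2* = 129 - 0.327·125 = 88.1.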